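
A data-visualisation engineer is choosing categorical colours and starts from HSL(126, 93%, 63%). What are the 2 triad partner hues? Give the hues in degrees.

246° and 6°

126 + 120 = 246°
126 + 240 = 366 → 366 − 360 = 6°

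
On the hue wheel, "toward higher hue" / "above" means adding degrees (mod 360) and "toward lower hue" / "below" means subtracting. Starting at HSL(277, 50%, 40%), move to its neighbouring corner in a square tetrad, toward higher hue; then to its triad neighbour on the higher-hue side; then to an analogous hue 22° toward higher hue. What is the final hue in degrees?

149°

square ↑ +90°: 277 + 90 = 367 → 367 − 360 = 7°
triadic ↑ +120°: 7 + 120 = 127°
analog 22° ↑ +22°: 127 + 22 = 149°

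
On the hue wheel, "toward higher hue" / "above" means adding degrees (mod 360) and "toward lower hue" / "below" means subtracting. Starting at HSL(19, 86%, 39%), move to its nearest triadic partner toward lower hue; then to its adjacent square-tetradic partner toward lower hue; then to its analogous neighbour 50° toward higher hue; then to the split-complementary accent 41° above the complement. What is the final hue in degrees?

triadic ↓ −120°: 19 − 120 = -101 → -101 + 360 = 259°
square ↓ −90°: 259 − 90 = 169°
analog 50° ↑ +50°: 169 + 50 = 219°
split-comp 41° ↑ +221°: 219 + 221 = 440 → 440 − 360 = 80°

80°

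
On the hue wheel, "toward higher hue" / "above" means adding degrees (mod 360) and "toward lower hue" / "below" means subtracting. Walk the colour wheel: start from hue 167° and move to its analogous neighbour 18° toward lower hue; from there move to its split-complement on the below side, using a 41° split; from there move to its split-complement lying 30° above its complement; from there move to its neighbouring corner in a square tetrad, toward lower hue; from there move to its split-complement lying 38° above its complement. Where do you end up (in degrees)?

−18° (analog 18° ↓): 167 − 18 = 149°
+139° (split-comp 41° ↓): 149 + 139 = 288°
+210° (split-comp 30° ↑): 288 + 210 = 498 → 498 − 360 = 138°
−90° (square ↓): 138 − 90 = 48°
+218° (split-comp 38° ↑): 48 + 218 = 266°

266°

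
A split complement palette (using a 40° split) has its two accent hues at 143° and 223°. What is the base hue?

3°

The accents sit 40° either side of the complement, so the complement is their short-arc midpoint on the wheel.
Short-arc midpoint of 143° and 223°: 183°.
Base is 180° from the complement: 183 − 180 = 3°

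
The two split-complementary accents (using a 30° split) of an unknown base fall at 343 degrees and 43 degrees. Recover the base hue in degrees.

The accents sit 30° either side of the complement, so the complement is their short-arc midpoint on the wheel.
Short-arc midpoint of 343° and 43°: 13°.
Base is 180° from the complement: 13 − 180 = -167 → -167 + 360 = 193°

193°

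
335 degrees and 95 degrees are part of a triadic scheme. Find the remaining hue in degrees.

A triad places three hues 120° apart.
The full set through 95° is {95°, 215°, 335°}.
Given {95°, 335°}, the missing hue is 215°.

215°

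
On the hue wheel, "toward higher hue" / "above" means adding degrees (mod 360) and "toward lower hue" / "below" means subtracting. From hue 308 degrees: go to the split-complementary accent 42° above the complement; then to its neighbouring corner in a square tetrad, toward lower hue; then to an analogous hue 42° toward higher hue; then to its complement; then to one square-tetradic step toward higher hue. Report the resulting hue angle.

+222° (split-comp 42° ↑): 308 + 222 = 530 → 530 − 360 = 170°
−90° (square ↓): 170 − 90 = 80°
+42° (analog 42° ↑): 80 + 42 = 122°
+180° (complement): 122 + 180 = 302°
+90° (square ↑): 302 + 90 = 392 → 392 − 360 = 32°

32°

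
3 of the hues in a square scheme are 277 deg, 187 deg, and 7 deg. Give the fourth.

97°

A square tetradic scheme places four hues every 90°.
The full set through 7° is {7°, 97°, 187°, 277°}.
Given {7°, 187°, 277°}, the missing hue is 97°.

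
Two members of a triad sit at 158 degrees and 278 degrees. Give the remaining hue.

38°

A triad spaces three hues 120° apart.
The full set is {38°, 158°, 278°}.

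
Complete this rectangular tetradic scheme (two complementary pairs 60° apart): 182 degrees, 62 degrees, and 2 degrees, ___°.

242°

A rectangular tetradic uses two complementary pairs 60° apart: offsets 0°, 60°, 180°, 240°.
Among {2°, 62°, 182°}, 2° and 182° are a 180° pair.
The remaining hue 62° needs its own complement: 62 + 180 = 242°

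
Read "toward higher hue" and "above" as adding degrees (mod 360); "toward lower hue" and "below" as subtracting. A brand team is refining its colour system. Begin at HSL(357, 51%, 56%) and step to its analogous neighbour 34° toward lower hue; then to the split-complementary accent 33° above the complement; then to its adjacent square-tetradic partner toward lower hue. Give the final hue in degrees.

86°

analog 34° ↓ −34°: 357 − 34 = 323°
split-comp 33° ↑ +213°: 323 + 213 = 536 → 536 − 360 = 176°
square ↓ −90°: 176 − 90 = 86°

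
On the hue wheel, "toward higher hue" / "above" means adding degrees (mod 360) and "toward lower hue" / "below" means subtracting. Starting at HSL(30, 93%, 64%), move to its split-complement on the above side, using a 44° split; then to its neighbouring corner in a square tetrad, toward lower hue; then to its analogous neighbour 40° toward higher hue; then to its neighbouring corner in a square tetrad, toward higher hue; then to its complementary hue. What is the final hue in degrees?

114°

+224° (split-comp 44° ↑): 30 + 224 = 254°
−90° (square ↓): 254 − 90 = 164°
+40° (analog 40° ↑): 164 + 40 = 204°
+90° (square ↑): 204 + 90 = 294°
+180° (complement): 294 + 180 = 474 → 474 − 360 = 114°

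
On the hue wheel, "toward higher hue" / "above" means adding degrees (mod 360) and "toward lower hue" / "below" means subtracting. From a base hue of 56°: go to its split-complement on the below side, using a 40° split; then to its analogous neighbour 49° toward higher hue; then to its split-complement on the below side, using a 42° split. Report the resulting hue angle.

split-comp 40° ↓ +140°: 56 + 140 = 196°
analog 49° ↑ +49°: 196 + 49 = 245°
split-comp 42° ↓ +138°: 245 + 138 = 383 → 383 − 360 = 23°

23°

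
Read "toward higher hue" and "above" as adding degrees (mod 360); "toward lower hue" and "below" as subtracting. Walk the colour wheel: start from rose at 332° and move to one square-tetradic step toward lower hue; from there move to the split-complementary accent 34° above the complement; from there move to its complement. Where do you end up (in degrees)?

276°

−90° (square ↓): 332 − 90 = 242°
+214° (split-comp 34° ↑): 242 + 214 = 456 → 456 − 360 = 96°
+180° (complement): 96 + 180 = 276°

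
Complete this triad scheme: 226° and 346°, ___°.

A triad places three hues 120° apart.
The full set through 226° is {106°, 226°, 346°}.
Given {226°, 346°}, the missing hue is 106°.

106°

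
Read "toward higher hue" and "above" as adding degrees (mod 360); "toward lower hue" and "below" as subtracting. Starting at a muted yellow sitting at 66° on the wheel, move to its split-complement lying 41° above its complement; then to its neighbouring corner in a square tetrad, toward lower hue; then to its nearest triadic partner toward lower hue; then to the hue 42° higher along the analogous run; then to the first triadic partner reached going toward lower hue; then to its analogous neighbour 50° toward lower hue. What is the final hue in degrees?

+221° (split-comp 41° ↑): 66 + 221 = 287°
−90° (square ↓): 287 − 90 = 197°
−120° (triadic ↓): 197 − 120 = 77°
+42° (analog 42° ↑): 77 + 42 = 119°
−120° (triadic ↓): 119 − 120 = -1 → -1 + 360 = 359°
−50° (analog 50° ↓): 359 − 50 = 309°

309°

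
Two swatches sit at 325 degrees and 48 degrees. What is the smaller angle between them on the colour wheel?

|325 − 48| = 277.
The shorter arc is 360 − 277 = 83°.

83°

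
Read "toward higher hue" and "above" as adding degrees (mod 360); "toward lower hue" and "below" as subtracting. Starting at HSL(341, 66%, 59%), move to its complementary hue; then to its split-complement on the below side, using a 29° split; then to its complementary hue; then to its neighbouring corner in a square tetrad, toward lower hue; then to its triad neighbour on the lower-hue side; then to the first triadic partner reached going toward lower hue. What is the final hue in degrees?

+180° (complement): 341 + 180 = 521 → 521 − 360 = 161°
+151° (split-comp 29° ↓): 161 + 151 = 312°
+180° (complement): 312 + 180 = 492 → 492 − 360 = 132°
−90° (square ↓): 132 − 90 = 42°
−120° (triadic ↓): 42 − 120 = -78 → -78 + 360 = 282°
−120° (triadic ↓): 282 − 120 = 162°

162°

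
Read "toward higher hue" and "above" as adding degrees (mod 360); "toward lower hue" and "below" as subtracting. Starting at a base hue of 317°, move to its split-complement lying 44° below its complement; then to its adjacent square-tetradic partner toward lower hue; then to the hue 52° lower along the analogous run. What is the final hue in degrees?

split-comp 44° ↓ +136°: 317 + 136 = 453 → 453 − 360 = 93°
square ↓ −90°: 93 − 90 = 3°
analog 52° ↓ −52°: 3 − 52 = -49 → -49 + 360 = 311°

311°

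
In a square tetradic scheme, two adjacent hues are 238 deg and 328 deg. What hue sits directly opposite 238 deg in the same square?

A square tetradic scheme places four hues 90° apart; opposite corners are 180° apart.
238 + 180 = 418 → 418 − 360 = 58°

58°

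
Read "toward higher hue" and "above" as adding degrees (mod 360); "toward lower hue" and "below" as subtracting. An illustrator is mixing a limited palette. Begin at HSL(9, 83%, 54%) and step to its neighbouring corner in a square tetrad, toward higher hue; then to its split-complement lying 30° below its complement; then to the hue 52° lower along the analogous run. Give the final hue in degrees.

9 + 90 = 99°   (square ↑)
99 + 150 = 249°   (split-comp 30° ↓)
249 − 52 = 197°   (analog 52° ↓)

197°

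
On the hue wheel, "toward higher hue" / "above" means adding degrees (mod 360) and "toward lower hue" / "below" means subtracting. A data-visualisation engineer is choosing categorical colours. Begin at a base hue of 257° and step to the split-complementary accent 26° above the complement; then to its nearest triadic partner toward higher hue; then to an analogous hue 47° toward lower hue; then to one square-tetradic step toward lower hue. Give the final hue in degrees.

86°

257 + 206 = 463 → 463 − 360 = 103°   (split-comp 26° ↑)
103 + 120 = 223°   (triadic ↑)
223 − 47 = 176°   (analog 47° ↓)
176 − 90 = 86°   (square ↓)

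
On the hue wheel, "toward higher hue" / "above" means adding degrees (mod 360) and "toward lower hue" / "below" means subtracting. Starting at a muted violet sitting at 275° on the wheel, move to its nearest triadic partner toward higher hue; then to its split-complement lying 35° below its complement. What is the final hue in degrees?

180°

triadic ↑ +120°: 275 + 120 = 395 → 395 − 360 = 35°
split-comp 35° ↓ +145°: 35 + 145 = 180°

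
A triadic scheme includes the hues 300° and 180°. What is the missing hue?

A triad places three hues 120° apart.
The full set through 180° is {60°, 180°, 300°}.
Given {180°, 300°}, the missing hue is 60°.

60°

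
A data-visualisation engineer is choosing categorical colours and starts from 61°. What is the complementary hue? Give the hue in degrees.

241°

The complement sits 180° across the wheel.
61 + 180 = 241°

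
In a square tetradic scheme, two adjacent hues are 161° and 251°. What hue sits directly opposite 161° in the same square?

A square tetradic scheme places four hues 90° apart; opposite corners are 180° apart.
161 + 180 = 341°

341°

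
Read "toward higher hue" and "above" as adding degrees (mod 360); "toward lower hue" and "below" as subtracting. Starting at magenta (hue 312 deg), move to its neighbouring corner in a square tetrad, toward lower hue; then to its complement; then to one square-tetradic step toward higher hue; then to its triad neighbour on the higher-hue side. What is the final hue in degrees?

252°

−90° (square ↓): 312 − 90 = 222°
+180° (complement): 222 + 180 = 402 → 402 − 360 = 42°
+90° (square ↑): 42 + 90 = 132°
+120° (triadic ↑): 132 + 120 = 252°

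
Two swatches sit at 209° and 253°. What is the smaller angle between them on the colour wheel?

|209 − 253| = 44.
44 ≤ 180, so the shorter arc is 44°.

44°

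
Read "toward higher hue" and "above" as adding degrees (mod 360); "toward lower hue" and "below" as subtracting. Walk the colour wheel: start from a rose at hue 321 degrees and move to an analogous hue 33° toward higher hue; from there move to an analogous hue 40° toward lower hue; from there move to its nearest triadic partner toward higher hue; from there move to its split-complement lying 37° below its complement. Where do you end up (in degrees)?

217°

analog 33° ↑ +33°: 321 + 33 = 354°
analog 40° ↓ −40°: 354 − 40 = 314°
triadic ↑ +120°: 314 + 120 = 434 → 434 − 360 = 74°
split-comp 37° ↓ +143°: 74 + 143 = 217°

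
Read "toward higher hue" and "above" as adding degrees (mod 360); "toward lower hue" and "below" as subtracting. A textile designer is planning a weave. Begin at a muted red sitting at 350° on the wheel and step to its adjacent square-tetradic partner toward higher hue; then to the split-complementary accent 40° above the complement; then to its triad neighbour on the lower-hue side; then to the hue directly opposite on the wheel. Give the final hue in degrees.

0°

+90° (square ↑): 350 + 90 = 440 → 440 − 360 = 80°
+220° (split-comp 40° ↑): 80 + 220 = 300°
−120° (triadic ↓): 300 − 120 = 180°
+180° (complement): 180 + 180 = 360 → 360 − 360 = 0°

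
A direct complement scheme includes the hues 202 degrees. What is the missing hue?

The complement sits 180° across the wheel.
The full set through 202° is {22°, 202°}.
Given {202°}, the missing hue is 22°.

22°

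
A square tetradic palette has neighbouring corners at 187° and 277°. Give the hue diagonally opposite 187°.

7°

A square tetradic scheme places four hues 90° apart; opposite corners are 180° apart.
187 + 180 = 367 → 367 − 360 = 7°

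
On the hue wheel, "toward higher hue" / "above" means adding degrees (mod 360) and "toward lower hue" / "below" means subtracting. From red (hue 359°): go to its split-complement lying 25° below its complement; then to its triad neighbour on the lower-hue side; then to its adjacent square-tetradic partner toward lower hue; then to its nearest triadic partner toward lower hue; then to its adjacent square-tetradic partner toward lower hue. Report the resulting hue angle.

94°

+155° (split-comp 25° ↓): 359 + 155 = 514 → 514 − 360 = 154°
−120° (triadic ↓): 154 − 120 = 34°
−90° (square ↓): 34 − 90 = -56 → -56 + 360 = 304°
−120° (triadic ↓): 304 − 120 = 184°
−90° (square ↓): 184 − 90 = 94°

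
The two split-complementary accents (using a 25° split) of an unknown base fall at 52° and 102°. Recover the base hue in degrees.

The accents sit 25° either side of the complement, so the complement is their short-arc midpoint on the wheel.
Short-arc midpoint of 52° and 102°: 77°.
Base is 180° from the complement: 77 − 180 = -103 → -103 + 360 = 257°

257°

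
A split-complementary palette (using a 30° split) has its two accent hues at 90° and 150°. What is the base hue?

300°

The accents sit 30° either side of the complement, so the complement is their short-arc midpoint on the wheel.
Short-arc midpoint of 90° and 150°: 120°.
Base is 180° from the complement: 120 − 180 = -60 → -60 + 360 = 300°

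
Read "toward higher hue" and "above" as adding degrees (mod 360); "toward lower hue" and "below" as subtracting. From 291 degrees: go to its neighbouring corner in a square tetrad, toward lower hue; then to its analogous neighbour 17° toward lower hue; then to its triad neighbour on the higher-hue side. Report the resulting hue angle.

square ↓ −90°: 291 − 90 = 201°
analog 17° ↓ −17°: 201 − 17 = 184°
triadic ↑ +120°: 184 + 120 = 304°

304°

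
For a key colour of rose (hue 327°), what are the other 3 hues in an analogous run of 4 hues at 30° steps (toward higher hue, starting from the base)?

Analogous hues sit every 30° along the wheel.
327 + 30 = 357°
327 + 60 = 387 → 387 − 360 = 27°
327 + 90 = 417 → 417 − 360 = 57°

357°, 27°, and 57°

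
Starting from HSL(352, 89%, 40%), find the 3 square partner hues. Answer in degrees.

82°, 172° and 262°

A square tetradic scheme places four hues every 90°.
352 + 90 = 442 → 442 − 360 = 82°
352 + 180 = 532 → 532 − 360 = 172°
352 + 270 = 622 → 622 − 360 = 262°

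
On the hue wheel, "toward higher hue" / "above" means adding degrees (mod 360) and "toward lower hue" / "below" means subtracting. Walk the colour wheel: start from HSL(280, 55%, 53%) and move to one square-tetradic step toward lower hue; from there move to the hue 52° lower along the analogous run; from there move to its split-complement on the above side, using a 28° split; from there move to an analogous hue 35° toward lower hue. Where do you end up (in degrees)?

280 − 90 = 190°   (square ↓)
190 − 52 = 138°   (analog 52° ↓)
138 + 208 = 346°   (split-comp 28° ↑)
346 − 35 = 311°   (analog 35° ↓)

311°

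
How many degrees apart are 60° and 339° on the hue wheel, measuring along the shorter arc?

|60 − 339| = 279.
The shorter arc is 360 − 279 = 81°.

81°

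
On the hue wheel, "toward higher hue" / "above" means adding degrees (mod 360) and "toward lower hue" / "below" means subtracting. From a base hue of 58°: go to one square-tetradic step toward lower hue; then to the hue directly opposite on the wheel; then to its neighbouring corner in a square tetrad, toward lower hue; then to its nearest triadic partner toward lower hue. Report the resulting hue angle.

298°

58 − 90 = -32 → -32 + 360 = 328°   (square ↓)
328 + 180 = 508 → 508 − 360 = 148°   (complement)
148 − 90 = 58°   (square ↓)
58 − 120 = -62 → -62 + 360 = 298°   (triadic ↓)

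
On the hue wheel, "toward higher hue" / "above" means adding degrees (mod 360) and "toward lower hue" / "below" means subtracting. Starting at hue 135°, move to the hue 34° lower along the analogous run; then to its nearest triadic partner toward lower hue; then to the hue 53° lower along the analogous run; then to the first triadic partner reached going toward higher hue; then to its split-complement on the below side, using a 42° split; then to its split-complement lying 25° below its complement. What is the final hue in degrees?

341°

135 − 34 = 101°   (analog 34° ↓)
101 − 120 = -19 → -19 + 360 = 341°   (triadic ↓)
341 − 53 = 288°   (analog 53° ↓)
288 + 120 = 408 → 408 − 360 = 48°   (triadic ↑)
48 + 138 = 186°   (split-comp 42° ↓)
186 + 155 = 341°   (split-comp 25° ↓)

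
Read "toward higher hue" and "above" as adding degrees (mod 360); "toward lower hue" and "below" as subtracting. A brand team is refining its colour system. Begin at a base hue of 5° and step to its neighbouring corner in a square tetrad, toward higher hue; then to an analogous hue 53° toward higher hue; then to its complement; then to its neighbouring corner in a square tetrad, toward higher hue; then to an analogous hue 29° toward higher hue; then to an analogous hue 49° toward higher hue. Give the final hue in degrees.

136°

+90° (square ↑): 5 + 90 = 95°
+53° (analog 53° ↑): 95 + 53 = 148°
+180° (complement): 148 + 180 = 328°
+90° (square ↑): 328 + 90 = 418 → 418 − 360 = 58°
+29° (analog 29° ↑): 58 + 29 = 87°
+49° (analog 49° ↑): 87 + 49 = 136°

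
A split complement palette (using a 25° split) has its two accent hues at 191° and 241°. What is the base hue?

The accents sit 25° either side of the complement, so the complement is their short-arc midpoint on the wheel.
Short-arc midpoint of 191° and 241°: 216°.
Base is 180° from the complement: 216 − 180 = 36°

36°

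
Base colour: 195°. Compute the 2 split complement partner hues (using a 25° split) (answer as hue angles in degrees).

Split-complementary hues sit 25° either side of the complement.
Complement of 195°: 195 + 180 = 375 → 375 − 360 = 15°
15 − 25 = -10 → -10 + 360 = 350°
15 + 25 = 40°

350° and 40°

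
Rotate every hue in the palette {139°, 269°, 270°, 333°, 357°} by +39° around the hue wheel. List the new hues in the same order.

178°, 308°, 309°, 12°, 36°

139 + 39 = 178°
269 + 39 = 308°
270 + 39 = 309°
333 + 39 = 372 → 372 − 360 = 12°
357 + 39 = 396 → 396 − 360 = 36°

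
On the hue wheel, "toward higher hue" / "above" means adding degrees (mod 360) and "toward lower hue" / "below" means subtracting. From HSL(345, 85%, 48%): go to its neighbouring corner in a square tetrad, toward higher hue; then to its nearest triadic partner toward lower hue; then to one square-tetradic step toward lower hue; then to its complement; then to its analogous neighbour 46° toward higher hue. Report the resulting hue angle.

91°

345 + 90 = 435 → 435 − 360 = 75°   (square ↑)
75 − 120 = -45 → -45 + 360 = 315°   (triadic ↓)
315 − 90 = 225°   (square ↓)
225 + 180 = 405 → 405 − 360 = 45°   (complement)
45 + 46 = 91°   (analog 46° ↑)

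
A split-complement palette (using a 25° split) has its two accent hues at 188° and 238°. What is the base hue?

33°

The accents sit 25° either side of the complement, so the complement is their short-arc midpoint on the wheel.
Short-arc midpoint of 188° and 238°: 213°.
Base is 180° from the complement: 213 − 180 = 33°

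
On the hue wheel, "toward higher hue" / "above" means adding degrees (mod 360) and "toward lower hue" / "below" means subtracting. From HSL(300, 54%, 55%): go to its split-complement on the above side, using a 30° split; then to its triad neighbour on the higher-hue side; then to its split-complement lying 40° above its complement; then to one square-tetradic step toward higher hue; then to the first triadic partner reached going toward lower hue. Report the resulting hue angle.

100°

split-comp 30° ↑ +210°: 300 + 210 = 510 → 510 − 360 = 150°
triadic ↑ +120°: 150 + 120 = 270°
split-comp 40° ↑ +220°: 270 + 220 = 490 → 490 − 360 = 130°
square ↑ +90°: 130 + 90 = 220°
triadic ↓ −120°: 220 − 120 = 100°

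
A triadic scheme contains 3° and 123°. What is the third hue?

A triad spaces three hues 120° apart.
The full set is {3°, 123°, 243°}.

243°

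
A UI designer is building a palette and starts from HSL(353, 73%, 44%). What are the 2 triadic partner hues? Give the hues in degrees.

113° and 233°

A triad places three hues 120° apart.
353 + 120 = 473 → 473 − 360 = 113°
353 + 240 = 593 → 593 − 360 = 233°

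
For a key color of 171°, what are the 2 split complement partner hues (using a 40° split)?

311° and 31°

Split-complementary hues sit 40° either side of the complement.
Complement of 171°: 171 + 180 = 351°
351 − 40 = 311°
351 + 40 = 391 → 391 − 360 = 31°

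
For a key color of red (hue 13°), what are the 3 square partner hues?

A square tetradic scheme places four hues every 90°.
13 + 90 = 103°
13 + 180 = 193°
13 + 270 = 283°

103°, 193°, 283°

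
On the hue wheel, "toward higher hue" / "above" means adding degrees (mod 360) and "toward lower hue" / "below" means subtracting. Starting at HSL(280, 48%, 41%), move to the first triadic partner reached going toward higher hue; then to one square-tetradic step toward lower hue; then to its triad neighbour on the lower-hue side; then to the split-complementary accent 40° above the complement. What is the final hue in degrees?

+120° (triadic ↑): 280 + 120 = 400 → 400 − 360 = 40°
−90° (square ↓): 40 − 90 = -50 → -50 + 360 = 310°
−120° (triadic ↓): 310 − 120 = 190°
+220° (split-comp 40° ↑): 190 + 220 = 410 → 410 − 360 = 50°

50°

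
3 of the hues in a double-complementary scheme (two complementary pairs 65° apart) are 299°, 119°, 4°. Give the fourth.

A rectangular tetradic uses two complementary pairs 65° apart: offsets 0°, 65°, 180°, 245°.
Among {4°, 119°, 299°}, 299° and 119° are a 180° pair.
The remaining hue 4° needs its own complement: 4 + 180 = 184°

184°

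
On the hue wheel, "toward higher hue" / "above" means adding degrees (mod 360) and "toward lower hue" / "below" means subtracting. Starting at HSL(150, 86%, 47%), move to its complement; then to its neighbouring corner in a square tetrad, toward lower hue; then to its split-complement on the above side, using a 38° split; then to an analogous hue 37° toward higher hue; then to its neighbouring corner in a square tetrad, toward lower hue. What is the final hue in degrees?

45°

complement +180°: 150 + 180 = 330°
square ↓ −90°: 330 − 90 = 240°
split-comp 38° ↑ +218°: 240 + 218 = 458 → 458 − 360 = 98°
analog 37° ↑ +37°: 98 + 37 = 135°
square ↓ −90°: 135 − 90 = 45°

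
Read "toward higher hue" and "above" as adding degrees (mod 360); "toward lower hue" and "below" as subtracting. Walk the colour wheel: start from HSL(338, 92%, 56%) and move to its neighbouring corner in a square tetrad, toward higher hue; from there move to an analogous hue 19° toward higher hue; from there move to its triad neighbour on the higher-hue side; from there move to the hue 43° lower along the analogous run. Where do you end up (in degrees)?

338 + 90 = 428 → 428 − 360 = 68°   (square ↑)
68 + 19 = 87°   (analog 19° ↑)
87 + 120 = 207°   (triadic ↑)
207 − 43 = 164°   (analog 43° ↓)

164°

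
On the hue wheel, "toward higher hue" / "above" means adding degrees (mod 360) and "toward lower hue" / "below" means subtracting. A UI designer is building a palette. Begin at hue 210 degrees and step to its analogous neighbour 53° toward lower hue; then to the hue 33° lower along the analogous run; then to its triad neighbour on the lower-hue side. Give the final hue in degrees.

−53° (analog 53° ↓): 210 − 53 = 157°
−33° (analog 33° ↓): 157 − 33 = 124°
−120° (triadic ↓): 124 − 120 = 4°

4°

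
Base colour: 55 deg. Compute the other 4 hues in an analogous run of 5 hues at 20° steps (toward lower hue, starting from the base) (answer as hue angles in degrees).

35°, 15°, 355°, 335°

Analogous hues sit every 20° along the wheel.
55 − 20 = 35°
55 − 40 = 15°
55 − 60 = -5 → -5 + 360 = 355°
55 − 80 = -25 → -25 + 360 = 335°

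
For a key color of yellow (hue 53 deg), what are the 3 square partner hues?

143°, 233°, 323°

53 + 90 = 143°
53 + 180 = 233°
53 + 270 = 323°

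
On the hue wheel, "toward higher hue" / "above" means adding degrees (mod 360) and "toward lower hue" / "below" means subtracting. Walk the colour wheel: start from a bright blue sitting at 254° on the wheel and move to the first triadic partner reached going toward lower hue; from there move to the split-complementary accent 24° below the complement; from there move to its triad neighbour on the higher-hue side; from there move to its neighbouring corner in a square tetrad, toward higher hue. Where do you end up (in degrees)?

triadic ↓ −120°: 254 − 120 = 134°
split-comp 24° ↓ +156°: 134 + 156 = 290°
triadic ↑ +120°: 290 + 120 = 410 → 410 − 360 = 50°
square ↑ +90°: 50 + 90 = 140°

140°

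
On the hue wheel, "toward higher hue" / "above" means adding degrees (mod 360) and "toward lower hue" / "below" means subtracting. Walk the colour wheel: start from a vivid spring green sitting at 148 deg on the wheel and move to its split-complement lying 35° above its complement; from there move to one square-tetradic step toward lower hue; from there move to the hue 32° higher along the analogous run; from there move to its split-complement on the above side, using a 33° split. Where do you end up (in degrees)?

158°

split-comp 35° ↑ +215°: 148 + 215 = 363 → 363 − 360 = 3°
square ↓ −90°: 3 − 90 = -87 → -87 + 360 = 273°
analog 32° ↑ +32°: 273 + 32 = 305°
split-comp 33° ↑ +213°: 305 + 213 = 518 → 518 − 360 = 158°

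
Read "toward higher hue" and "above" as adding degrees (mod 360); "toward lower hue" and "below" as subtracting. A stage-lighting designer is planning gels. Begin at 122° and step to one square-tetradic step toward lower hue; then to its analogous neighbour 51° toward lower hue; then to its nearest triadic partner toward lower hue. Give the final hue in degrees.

221°

122 − 90 = 32°   (square ↓)
32 − 51 = -19 → -19 + 360 = 341°   (analog 51° ↓)
341 − 120 = 221°   (triadic ↓)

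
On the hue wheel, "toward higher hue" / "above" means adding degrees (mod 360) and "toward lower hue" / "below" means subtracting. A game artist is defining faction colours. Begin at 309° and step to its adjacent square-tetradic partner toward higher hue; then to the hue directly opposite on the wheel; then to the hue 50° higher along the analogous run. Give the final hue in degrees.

269°

309 + 90 = 399 → 399 − 360 = 39°   (square ↑)
39 + 180 = 219°   (complement)
219 + 50 = 269°   (analog 50° ↑)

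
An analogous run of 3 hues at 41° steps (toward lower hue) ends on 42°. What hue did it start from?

124°

2 steps of 41° (toward lower hue) give a net shift of −82°.
Start = end − shift: 42 + 82 = 124°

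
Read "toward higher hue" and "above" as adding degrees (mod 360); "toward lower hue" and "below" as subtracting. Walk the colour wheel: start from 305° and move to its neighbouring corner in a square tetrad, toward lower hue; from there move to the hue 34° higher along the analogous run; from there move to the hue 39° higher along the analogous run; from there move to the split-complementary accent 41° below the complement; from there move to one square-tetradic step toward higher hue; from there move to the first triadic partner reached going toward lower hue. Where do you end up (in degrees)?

square ↓ −90°: 305 − 90 = 215°
analog 34° ↑ +34°: 215 + 34 = 249°
analog 39° ↑ +39°: 249 + 39 = 288°
split-comp 41° ↓ +139°: 288 + 139 = 427 → 427 − 360 = 67°
square ↑ +90°: 67 + 90 = 157°
triadic ↓ −120°: 157 − 120 = 37°

37°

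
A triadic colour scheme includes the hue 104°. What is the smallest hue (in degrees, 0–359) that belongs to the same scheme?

A triad places three hues 120° apart.
The full set through 104° is {104°, 224°, 344°}.

104°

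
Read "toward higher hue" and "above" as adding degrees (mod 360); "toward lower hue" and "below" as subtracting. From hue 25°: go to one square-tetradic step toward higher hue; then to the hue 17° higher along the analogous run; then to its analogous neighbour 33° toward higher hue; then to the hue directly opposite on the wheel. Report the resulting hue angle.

square ↑ +90°: 25 + 90 = 115°
analog 17° ↑ +17°: 115 + 17 = 132°
analog 33° ↑ +33°: 132 + 33 = 165°
complement +180°: 165 + 180 = 345°

345°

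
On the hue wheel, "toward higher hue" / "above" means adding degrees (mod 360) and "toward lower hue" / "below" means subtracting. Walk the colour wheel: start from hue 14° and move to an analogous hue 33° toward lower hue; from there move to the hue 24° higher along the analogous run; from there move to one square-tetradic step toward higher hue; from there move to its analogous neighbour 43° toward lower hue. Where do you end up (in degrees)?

52°

analog 33° ↓ −33°: 14 − 33 = -19 → -19 + 360 = 341°
analog 24° ↑ +24°: 341 + 24 = 365 → 365 − 360 = 5°
square ↑ +90°: 5 + 90 = 95°
analog 43° ↓ −43°: 95 − 43 = 52°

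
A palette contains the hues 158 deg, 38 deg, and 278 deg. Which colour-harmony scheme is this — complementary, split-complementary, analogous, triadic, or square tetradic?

Sort the hues: 38°, 158°, 278°.
Successive gaps around the wheel: 120°, 120°, 120°.
Three hues equally spaced 120° apart form a triad.

triadic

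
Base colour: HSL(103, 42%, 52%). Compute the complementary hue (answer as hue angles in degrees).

103 + 180 = 283°

283°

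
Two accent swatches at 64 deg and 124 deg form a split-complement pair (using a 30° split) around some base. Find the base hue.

274°

The accents sit 30° either side of the complement, so the complement is their short-arc midpoint on the wheel.
Short-arc midpoint of 64° and 124°: 94°.
Base is 180° from the complement: 94 − 180 = -86 → -86 + 360 = 274°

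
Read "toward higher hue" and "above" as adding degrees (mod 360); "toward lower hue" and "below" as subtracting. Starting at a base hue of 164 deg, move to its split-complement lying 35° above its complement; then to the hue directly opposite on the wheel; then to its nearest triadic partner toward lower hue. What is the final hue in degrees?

+215° (split-comp 35° ↑): 164 + 215 = 379 → 379 − 360 = 19°
+180° (complement): 19 + 180 = 199°
−120° (triadic ↓): 199 − 120 = 79°

79°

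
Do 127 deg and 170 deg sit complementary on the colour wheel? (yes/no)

Angular distance: |127 − 170| = 43 = 43°.
Complementary requires 180°.

no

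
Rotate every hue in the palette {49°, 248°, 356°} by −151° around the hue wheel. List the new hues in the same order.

258°, 97°, 205°

49 − 151 = -102 → -102 + 360 = 258°
248 − 151 = 97°
356 − 151 = 205°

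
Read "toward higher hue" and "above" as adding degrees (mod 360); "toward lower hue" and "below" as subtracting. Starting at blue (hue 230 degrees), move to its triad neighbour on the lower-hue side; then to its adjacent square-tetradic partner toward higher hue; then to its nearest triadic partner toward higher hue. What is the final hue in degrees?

triadic ↓ −120°: 230 − 120 = 110°
square ↑ +90°: 110 + 90 = 200°
triadic ↑ +120°: 200 + 120 = 320°

320°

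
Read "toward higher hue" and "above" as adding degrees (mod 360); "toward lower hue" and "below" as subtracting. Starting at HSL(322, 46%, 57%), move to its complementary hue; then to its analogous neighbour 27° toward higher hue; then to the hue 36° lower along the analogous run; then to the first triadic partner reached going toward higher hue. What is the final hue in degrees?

complement +180°: 322 + 180 = 502 → 502 − 360 = 142°
analog 27° ↑ +27°: 142 + 27 = 169°
analog 36° ↓ −36°: 169 − 36 = 133°
triadic ↑ +120°: 133 + 120 = 253°

253°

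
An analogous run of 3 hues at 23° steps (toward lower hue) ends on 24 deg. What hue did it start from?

2 steps of 23° (toward lower hue) give a net shift of −46°.
Start = end − shift: 24 + 46 = 70°

70°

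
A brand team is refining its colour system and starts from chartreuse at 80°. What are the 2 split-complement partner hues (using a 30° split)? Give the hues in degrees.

230° and 290°

Complement of 80°: 80 + 180 = 260°
260 − 30 = 230°
260 + 30 = 290°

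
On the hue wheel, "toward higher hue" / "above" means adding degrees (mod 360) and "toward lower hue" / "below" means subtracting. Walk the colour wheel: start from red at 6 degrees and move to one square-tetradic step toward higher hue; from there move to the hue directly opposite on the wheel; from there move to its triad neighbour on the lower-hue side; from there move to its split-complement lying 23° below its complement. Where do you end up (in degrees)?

313°

6 + 90 = 96°   (square ↑)
96 + 180 = 276°   (complement)
276 − 120 = 156°   (triadic ↓)
156 + 157 = 313°   (split-comp 23° ↓)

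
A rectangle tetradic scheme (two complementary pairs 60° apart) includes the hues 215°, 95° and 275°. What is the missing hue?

A rectangular tetradic uses two complementary pairs 60° apart: offsets 0°, 60°, 180°, 240°.
Among {95°, 215°, 275°}, 95° and 275° are a 180° pair.
The remaining hue 215° needs its own complement: 215 + 180 = 395 → 395 − 360 = 35°

35°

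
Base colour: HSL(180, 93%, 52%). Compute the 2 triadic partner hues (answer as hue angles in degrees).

300° and 60°

180 + 120 = 300°
180 + 240 = 420 → 420 − 360 = 60°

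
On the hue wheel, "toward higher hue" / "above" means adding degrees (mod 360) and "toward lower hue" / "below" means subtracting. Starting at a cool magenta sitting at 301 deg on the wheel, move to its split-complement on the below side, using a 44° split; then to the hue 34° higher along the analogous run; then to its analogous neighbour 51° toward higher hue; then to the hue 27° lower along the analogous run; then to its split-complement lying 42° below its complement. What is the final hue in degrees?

273°

+136° (split-comp 44° ↓): 301 + 136 = 437 → 437 − 360 = 77°
+34° (analog 34° ↑): 77 + 34 = 111°
+51° (analog 51° ↑): 111 + 51 = 162°
−27° (analog 27° ↓): 162 − 27 = 135°
+138° (split-comp 42° ↓): 135 + 138 = 273°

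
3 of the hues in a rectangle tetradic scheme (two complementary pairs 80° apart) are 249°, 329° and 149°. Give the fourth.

A rectangular tetradic uses two complementary pairs 80° apart: offsets 0°, 80°, 180°, 260°.
Among {149°, 249°, 329°}, 329° and 149° are a 180° pair.
The remaining hue 249° needs its own complement: 249 + 180 = 429 → 429 − 360 = 69°

69°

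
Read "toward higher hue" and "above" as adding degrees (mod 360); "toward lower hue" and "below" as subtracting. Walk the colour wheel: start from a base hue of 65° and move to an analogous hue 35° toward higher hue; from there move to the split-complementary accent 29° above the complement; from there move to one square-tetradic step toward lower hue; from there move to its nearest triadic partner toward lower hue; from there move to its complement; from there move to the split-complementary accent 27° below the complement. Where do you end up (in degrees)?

+35° (analog 35° ↑): 65 + 35 = 100°
+209° (split-comp 29° ↑): 100 + 209 = 309°
−90° (square ↓): 309 − 90 = 219°
−120° (triadic ↓): 219 − 120 = 99°
+180° (complement): 99 + 180 = 279°
+153° (split-comp 27° ↓): 279 + 153 = 432 → 432 − 360 = 72°

72°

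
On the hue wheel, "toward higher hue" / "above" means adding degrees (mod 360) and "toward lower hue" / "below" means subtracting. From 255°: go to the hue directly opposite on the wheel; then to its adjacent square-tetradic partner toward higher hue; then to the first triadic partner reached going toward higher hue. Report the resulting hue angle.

285°

complement +180°: 255 + 180 = 435 → 435 − 360 = 75°
square ↑ +90°: 75 + 90 = 165°
triadic ↑ +120°: 165 + 120 = 285°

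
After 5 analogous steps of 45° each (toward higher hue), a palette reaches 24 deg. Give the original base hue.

5 steps of 45° (toward higher hue) give a net shift of +225°.
Start = end − shift: 24 − 225 = -201 → -201 + 360 = 159°

159°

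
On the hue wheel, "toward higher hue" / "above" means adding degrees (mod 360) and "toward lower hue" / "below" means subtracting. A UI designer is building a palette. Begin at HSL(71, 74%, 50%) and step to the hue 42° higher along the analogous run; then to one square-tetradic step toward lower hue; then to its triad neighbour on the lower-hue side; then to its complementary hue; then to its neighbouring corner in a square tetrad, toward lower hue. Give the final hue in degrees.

353°

analog 42° ↑ +42°: 71 + 42 = 113°
square ↓ −90°: 113 − 90 = 23°
triadic ↓ −120°: 23 − 120 = -97 → -97 + 360 = 263°
complement +180°: 263 + 180 = 443 → 443 − 360 = 83°
square ↓ −90°: 83 − 90 = -7 → -7 + 360 = 353°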